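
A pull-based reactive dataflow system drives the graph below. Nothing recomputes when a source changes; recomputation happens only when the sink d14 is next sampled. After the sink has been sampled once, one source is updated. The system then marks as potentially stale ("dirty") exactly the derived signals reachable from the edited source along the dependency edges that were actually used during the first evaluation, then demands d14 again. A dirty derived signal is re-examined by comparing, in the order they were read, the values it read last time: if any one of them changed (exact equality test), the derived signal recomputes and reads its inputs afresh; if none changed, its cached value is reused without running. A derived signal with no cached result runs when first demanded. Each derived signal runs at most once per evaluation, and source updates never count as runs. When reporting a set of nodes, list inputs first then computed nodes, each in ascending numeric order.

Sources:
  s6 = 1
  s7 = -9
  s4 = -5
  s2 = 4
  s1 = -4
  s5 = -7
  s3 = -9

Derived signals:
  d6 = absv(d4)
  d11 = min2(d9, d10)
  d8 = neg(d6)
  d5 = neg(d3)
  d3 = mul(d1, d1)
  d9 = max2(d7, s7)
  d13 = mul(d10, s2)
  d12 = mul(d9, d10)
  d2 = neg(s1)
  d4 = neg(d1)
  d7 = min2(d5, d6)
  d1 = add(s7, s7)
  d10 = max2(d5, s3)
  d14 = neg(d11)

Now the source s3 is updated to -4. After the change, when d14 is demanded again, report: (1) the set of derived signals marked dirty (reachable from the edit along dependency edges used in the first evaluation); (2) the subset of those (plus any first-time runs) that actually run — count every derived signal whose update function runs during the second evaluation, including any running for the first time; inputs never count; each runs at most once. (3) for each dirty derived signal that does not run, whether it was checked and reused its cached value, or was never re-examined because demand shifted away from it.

Marked dirty: d10, d11, d14.
Derived signals that run: d10, d11 — 2 in total.
Checked but reused from cache: d14.
Key observation: the change is absorbed at d11 — it re-runs but produces the same value, and the output's value is unchanged.

First evaluation (everything demanded from the output):
  d1 = add(-9, -9) = -18
  d3 = mul(-18, -18) = 324
  d4 = neg(-18) = 18
  d5 = neg(324) = -324
  d6 = absv(18) = 18
  d7 = min2(-324, 18) = -324
  d9 = max2(-324, -9) = -9
  d10 = max2(-324, -9) = -9
  d11 = min2(-9, -9) = -9
  d14 = neg(-9) = 9

Propagation after the edit:
  d10: runs — s3 -9->-4; result -4.
  d11: runs — d10 -9->-4; result -9 (same value as before).
  d14: checked — values it read are unchanged (d11 unchanged); reused cached 9 without running.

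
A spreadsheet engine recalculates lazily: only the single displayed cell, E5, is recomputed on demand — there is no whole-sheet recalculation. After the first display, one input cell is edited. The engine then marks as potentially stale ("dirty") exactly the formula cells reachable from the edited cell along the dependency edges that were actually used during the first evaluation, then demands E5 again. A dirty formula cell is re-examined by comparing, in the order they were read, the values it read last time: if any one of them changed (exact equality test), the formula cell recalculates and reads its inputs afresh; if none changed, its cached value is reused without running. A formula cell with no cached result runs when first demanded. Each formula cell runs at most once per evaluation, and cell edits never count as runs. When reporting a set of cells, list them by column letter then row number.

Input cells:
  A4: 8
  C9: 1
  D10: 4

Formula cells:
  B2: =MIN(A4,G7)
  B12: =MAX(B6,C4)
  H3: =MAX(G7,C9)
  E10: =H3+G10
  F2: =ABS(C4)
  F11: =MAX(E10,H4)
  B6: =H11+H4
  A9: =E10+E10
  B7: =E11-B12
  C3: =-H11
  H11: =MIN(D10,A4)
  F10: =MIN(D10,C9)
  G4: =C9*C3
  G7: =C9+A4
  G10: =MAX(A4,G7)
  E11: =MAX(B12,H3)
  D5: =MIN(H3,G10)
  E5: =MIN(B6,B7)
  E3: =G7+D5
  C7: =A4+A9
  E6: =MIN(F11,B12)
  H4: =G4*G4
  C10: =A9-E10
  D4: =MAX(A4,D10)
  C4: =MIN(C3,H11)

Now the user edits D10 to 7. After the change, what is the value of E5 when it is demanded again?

New value of E5: 0.

First evaluation (everything demanded from the output):
  G7 = 1 + 8 = 9
  H3 = MAX(9, 1) = 9
  H11 = MIN(4, 8) = 4
  C3 = -(4) = -4
  C4 = MIN(-4, 4) = -4
  G4 = 1 * -4 = -4
  H4 = -4 * -4 = 16
  B6 = 4 + 16 = 20
  B12 = MAX(20, -4) = 20
  E11 = MAX(20, 9) = 20
  B7 = 20 - 20 = 0
  E5 = MIN(20, 0) = 0

Propagation after the edit:
  H11: runs — D10 4->7; result 7.
  C3: runs — H11 4->7; result -7.
  C4: runs — C3 -4->-7; H11 4->7; result -7.
  G4: runs — C3 -4->-7; result -7.
  H4: runs — G4 -4->-7; G4 -4->-7; result 49.
  B6: runs — H11 4->7; H4 16->49; result 56.
  B12: runs — B6 20->56; C4 -4->-7; result 56.
  E11: runs — B12 20->56; result 56.
  B7: runs — E11 20->56; B12 20->56; result 0 (same value as before).
  E5: runs — B6 20->56; result 0 (same value as before).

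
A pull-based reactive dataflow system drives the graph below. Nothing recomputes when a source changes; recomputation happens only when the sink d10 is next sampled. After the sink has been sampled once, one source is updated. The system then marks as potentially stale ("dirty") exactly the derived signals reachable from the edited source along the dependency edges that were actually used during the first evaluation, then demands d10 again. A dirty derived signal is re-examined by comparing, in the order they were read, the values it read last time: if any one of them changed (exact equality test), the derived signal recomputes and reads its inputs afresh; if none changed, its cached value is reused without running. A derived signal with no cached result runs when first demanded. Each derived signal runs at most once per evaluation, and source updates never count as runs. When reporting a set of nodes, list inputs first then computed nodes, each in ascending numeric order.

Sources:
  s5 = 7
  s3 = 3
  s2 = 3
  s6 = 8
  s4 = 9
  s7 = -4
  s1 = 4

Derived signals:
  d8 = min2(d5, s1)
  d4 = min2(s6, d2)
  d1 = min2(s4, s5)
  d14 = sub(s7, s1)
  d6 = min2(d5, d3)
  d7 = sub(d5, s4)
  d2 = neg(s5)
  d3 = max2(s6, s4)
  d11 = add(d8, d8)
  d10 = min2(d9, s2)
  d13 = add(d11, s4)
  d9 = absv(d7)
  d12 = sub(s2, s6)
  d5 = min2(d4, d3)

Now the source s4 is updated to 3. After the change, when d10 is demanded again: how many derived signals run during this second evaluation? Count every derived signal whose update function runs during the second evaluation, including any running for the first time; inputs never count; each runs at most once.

First evaluation (everything demanded from the output):
  d2 = neg(7) = -7
  d3 = max2(8, 9) = 9
  d4 = min2(8, -7) = -7
  d5 = min2(-7, 9) = -7
  d7 = sub(-7, 9) = -16
  d9 = absv(-16) = 16
  d10 = min2(16, 3) = 3

Propagation after the edit:
  d3: runs — s4 9->3; result 8.
  d5: runs — d3 9->8; result -7 (same value as before).
  d7: runs — s4 9->3; result -10.
  d9: runs — d7 -16->-10; result 10.
  d10: runs — d9 16->10; result 3 (same value as before).

Derived signals that run: d3, d5, d7, d9, d10 — 5 in total.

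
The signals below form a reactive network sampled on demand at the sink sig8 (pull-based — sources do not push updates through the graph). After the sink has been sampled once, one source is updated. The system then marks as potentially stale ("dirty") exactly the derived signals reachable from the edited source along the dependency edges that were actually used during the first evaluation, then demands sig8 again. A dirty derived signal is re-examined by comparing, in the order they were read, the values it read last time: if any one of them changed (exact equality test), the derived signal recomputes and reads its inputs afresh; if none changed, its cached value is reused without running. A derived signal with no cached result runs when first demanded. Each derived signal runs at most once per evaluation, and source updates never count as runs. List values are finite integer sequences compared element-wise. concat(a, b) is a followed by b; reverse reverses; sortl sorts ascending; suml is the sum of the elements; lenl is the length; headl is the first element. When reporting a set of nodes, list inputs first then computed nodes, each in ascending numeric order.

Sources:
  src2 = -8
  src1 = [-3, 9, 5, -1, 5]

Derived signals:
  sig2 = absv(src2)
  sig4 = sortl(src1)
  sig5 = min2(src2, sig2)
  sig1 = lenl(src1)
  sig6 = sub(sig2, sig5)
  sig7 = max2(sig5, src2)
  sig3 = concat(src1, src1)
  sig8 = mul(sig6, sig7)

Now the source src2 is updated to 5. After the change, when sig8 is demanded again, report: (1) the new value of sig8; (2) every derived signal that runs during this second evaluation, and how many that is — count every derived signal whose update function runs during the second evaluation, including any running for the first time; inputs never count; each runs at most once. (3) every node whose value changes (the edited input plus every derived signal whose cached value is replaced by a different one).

sig8 now evaluates to 0.
Run set: sig2, sig5, sig6, sig7, sig8 (5 run).
Changed values: src2, sig2, sig5, sig6, sig7, sig8.

Initial pass — values computed on the first demand:
  sig2 = absv(-8) = 8
  sig5 = min2(-8, 8) = -8
  sig6 = sub(8, -8) = 16
  sig7 = max2(-8, -8) = -8
  sig8 = mul(16, -8) = -128

Second demand — change propagation:
  sig2: re-runs because src2 -8->5; new result 5.
  sig5: re-runs because src2 -8->5; sig2 8->5; new result 5.
  sig6: re-runs because sig2 8->5; sig5 -8->5; new result 0.
  sig7: re-runs because sig5 -8->5; src2 -8->5; new result 5.
  sig8: re-runs because sig6 16->0; sig7 -8->5; new result 0.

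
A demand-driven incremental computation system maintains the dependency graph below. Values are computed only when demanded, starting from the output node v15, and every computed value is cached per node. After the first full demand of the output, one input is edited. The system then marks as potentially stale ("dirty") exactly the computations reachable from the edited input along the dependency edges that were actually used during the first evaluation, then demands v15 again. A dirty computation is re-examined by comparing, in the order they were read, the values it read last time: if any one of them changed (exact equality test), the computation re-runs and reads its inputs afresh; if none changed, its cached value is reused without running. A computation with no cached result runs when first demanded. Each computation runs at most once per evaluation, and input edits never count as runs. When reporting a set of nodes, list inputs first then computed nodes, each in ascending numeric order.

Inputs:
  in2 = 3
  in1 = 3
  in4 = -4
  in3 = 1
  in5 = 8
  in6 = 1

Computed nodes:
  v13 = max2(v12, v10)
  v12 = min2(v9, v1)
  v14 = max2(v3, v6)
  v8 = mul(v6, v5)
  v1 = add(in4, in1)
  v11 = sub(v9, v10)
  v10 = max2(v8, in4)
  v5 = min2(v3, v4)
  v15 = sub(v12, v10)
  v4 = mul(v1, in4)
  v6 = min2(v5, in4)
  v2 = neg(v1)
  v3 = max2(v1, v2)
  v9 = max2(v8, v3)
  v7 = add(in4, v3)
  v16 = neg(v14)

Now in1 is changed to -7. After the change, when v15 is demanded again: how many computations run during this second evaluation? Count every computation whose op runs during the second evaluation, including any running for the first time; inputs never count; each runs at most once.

First evaluation (everything demanded from the output):
  v1 = add(-4, 3) = -1
  v2 = neg(-1) = 1
  v3 = max2(-1, 1) = 1
  v4 = mul(-1, -4) = 4
  v5 = min2(1, 4) = 1
  v6 = min2(1, -4) = -4
  v8 = mul(-4, 1) = -4
  v9 = max2(-4, 1) = 1
  v10 = max2(-4, -4) = -4
  v12 = min2(1, -1) = -1
  v15 = sub(-1, -4) = 3

Propagation after the edit:
  v1: runs — in1 3->-7; result -11.
  v2: runs — v1 -1->-11; result 11.
  v3: runs — v1 -1->-11; v2 1->11; result 11.
  v4: runs — v1 -1->-11; result 44.
  v5: runs — v3 1->11; v4 4->44; result 11.
  v6: runs — v5 1->11; result -4 (same value as before).
  v8: runs — v5 1->11; result -44.
  v9: runs — v8 -4->-44; v3 1->11; result 11.
  v10: runs — v8 -4->-44; result -4 (same value as before).
  v12: runs — v9 1->11; v1 -1->-11; result -11.
  v15: runs — v12 -1->-11; result -7.

Computations that run: v1, v2, v3, v4, v5, v6, v8, v9, v10, v12, v15 — 11 in total.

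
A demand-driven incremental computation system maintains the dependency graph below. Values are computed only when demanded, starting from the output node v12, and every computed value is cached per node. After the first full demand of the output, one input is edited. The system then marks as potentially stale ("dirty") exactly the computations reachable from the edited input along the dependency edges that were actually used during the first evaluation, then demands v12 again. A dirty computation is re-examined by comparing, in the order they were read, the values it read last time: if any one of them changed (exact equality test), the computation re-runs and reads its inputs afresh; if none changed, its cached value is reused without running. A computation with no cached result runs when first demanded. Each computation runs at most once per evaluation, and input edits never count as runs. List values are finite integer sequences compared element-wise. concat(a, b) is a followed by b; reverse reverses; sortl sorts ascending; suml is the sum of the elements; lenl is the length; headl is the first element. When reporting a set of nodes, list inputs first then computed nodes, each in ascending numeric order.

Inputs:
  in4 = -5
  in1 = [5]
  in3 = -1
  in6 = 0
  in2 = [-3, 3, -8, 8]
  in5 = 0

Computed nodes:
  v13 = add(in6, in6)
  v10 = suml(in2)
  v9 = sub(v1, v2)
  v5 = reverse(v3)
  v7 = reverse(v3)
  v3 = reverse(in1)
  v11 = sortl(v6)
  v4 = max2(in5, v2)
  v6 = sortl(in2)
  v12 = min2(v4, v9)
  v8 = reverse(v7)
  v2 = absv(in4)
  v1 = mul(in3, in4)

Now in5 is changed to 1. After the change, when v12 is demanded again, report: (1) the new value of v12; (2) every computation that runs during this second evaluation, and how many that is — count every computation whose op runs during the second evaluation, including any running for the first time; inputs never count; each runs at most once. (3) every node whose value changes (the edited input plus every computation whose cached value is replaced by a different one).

New value of v12: 0.
Computations that run: v4 — 1 in total.
Values that change: in5.
Key observation: the change is absorbed at v4 — it re-runs but produces the same value, and the output's value is unchanged.

First evaluation (everything demanded from the output):
  v1 = mul(-1, -5) = 5
  v2 = absv(-5) = 5
  v4 = max2(0, 5) = 5
  v9 = sub(5, 5) = 0
  v12 = min2(5, 0) = 0

Propagation after the edit:
  v4: runs — in5 0->1; result 5 (same value as before).
  v12: checked — values it read are unchanged (v4 unchanged, v9 unchanged); reused cached 0 without running.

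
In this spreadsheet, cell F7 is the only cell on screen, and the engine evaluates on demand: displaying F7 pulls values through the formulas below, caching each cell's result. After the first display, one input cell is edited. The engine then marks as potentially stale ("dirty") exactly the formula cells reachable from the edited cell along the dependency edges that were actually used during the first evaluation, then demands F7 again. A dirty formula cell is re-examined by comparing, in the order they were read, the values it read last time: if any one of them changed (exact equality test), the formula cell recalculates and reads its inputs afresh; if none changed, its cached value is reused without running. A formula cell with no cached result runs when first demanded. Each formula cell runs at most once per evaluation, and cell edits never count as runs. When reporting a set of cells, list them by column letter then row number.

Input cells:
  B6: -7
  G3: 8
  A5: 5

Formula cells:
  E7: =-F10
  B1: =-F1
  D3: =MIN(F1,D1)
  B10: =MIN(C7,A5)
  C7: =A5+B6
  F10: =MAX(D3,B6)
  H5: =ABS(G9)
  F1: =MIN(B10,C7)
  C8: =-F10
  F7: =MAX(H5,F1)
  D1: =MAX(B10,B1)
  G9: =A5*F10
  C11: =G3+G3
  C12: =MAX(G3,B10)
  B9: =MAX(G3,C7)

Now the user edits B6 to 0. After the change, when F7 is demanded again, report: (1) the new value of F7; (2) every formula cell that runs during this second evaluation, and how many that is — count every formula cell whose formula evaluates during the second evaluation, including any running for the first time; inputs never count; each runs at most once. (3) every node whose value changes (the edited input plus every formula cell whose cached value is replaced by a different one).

F7 now evaluates to 25.
Run set: B1, B10, C7, D1, D3, F1, F7, F10, G9, H5 (10 run).
Changed values: B1, B6, B10, C7, D1, D3, F1, F7, F10, G9, H5.

Initial pass — values computed on the first demand:
  C7 = 5 + -7 = -2
  B10 = MIN(-2, 5) = -2
  F1 = MIN(-2, -2) = -2
  B1 = -(-2) = 2
  D1 = MAX(-2, 2) = 2
  D3 = MIN(-2, 2) = -2
  F10 = MAX(-2, -7) = -2
  G9 = 5 * -2 = -10
  H5 = ABS(-10) = 10
  F7 = MAX(10, -2) = 10

Second demand — change propagation:
  C7: re-runs because B6 -7->0; new result 5.
  B10: re-runs because C7 -2->5; new result 5.
  F1: re-runs because B10 -2->5; C7 -2->5; new result 5.
  B1: re-runs because F1 -2->5; new result -5.
  D1: re-runs because B10 -2->5; B1 2->-5; new result 5.
  D3: re-runs because F1 -2->5; D1 2->5; new result 5.
  F10: re-runs because D3 -2->5; B6 -7->0; new result 5.
  G9: re-runs because F10 -2->5; new result 25.
  H5: re-runs because G9 -10->25; new result 25.
  F7: re-runs because H5 10->25; F1 -2->5; new result 25.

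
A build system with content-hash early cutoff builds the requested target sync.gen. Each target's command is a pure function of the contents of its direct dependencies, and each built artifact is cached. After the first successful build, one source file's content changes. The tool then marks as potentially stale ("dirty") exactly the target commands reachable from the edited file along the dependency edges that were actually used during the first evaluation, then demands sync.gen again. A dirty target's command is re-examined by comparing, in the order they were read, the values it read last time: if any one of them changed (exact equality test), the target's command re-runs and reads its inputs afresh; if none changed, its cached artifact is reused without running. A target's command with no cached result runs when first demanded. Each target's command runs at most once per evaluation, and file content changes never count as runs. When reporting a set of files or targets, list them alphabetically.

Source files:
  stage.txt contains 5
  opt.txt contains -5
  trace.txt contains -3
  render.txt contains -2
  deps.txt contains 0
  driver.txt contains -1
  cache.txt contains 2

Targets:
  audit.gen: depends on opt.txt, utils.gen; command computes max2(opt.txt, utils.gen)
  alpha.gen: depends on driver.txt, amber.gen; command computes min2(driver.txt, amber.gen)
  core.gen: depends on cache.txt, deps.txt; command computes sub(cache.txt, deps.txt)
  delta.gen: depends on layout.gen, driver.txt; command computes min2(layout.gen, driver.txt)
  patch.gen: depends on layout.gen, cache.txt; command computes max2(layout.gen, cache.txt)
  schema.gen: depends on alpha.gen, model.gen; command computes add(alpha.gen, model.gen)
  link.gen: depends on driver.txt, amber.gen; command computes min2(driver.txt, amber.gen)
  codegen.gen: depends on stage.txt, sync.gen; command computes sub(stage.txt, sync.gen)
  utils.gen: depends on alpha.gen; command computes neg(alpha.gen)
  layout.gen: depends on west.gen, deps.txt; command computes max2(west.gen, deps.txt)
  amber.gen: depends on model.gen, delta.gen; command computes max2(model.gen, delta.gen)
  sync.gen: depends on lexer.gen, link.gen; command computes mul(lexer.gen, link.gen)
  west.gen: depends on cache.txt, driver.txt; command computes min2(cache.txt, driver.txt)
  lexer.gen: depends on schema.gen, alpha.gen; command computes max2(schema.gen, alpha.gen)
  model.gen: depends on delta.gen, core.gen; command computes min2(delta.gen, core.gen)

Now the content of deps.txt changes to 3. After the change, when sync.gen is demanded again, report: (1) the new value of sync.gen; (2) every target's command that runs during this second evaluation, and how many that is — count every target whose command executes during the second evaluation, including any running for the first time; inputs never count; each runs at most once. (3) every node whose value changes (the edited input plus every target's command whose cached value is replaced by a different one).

New value of sync.gen: 1.
Target commands that run: core.gen, delta.gen, layout.gen, model.gen — 4 in total.
Values that change: core.gen, deps.txt, layout.gen.
Key observation: the cutoff stops propagation at amber.gen — its inputs' values are unchanged, so it reuses its cache.

First evaluation (everything demanded from the output):
  core.gen = sub(2, 0) = 2
  west.gen = min2(2, -1) = -1
  layout.gen = max2(-1, 0) = 0
  delta.gen = min2(0, -1) = -1
  model.gen = min2(-1, 2) = -1
  amber.gen = max2(-1, -1) = -1
  alpha.gen = min2(-1, -1) = -1
  link.gen = min2(-1, -1) = -1
  schema.gen = add(-1, -1) = -2
  lexer.gen = max2(-2, -1) = -1
  sync.gen = mul(-1, -1) = 1

Propagation after the edit:
  core.gen: runs — deps.txt 0->3; result -1.
  layout.gen: runs — deps.txt 0->3; result 3.
  delta.gen: runs — layout.gen 0->3; result -1 (same value as before).
  model.gen: runs — core.gen 2->-1; result -1 (same value as before).
  amber.gen: checked — values it read are unchanged (model.gen unchanged, delta.gen unchanged); reused cached -1 without running.
  alpha.gen: checked — values it read are unchanged (driver.txt unchanged, amber.gen unchanged); reused cached -1 without running.
  link.gen: checked — values it read are unchanged (driver.txt unchanged, amber.gen unchanged); reused cached -1 without running.
  schema.gen: checked — values it read are unchanged (alpha.gen unchanged, model.gen unchanged); reused cached -2 without running.
  lexer.gen: checked — values it read are unchanged (schema.gen unchanged, alpha.gen unchanged); reused cached -1 without running.
  sync.gen: checked — values it read are unchanged (lexer.gen unchanged, link.gen unchanged); reused cached 1 without running.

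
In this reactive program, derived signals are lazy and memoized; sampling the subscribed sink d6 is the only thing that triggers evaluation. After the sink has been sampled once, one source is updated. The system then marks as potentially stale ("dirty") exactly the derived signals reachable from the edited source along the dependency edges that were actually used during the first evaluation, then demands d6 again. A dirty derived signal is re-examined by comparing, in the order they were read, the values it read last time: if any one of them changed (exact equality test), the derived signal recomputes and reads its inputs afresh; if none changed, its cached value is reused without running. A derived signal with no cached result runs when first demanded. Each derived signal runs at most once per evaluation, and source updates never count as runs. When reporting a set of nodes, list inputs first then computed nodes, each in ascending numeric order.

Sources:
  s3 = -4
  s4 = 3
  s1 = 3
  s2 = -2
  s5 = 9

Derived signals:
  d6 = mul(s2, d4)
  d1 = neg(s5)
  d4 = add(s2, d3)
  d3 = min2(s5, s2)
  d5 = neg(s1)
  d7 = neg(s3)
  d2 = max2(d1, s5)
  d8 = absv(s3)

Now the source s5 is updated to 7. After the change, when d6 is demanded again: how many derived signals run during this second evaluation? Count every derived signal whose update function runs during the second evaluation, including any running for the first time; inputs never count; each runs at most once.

1 derived signals run: d3.
Note the absorption at d3: it re-runs yet its value is the same, leaving the output's value untouched.

First demand of the output computes:
  d3 = min2(9, -2) = -2
  d4 = add(-2, -2) = -4
  d6 = mul(-2, -4) = 8

After the edit, cleaning proceeds:
  d3: a read changed (s5 9->7) — executes, giving -2 — identical to its old value.
  d4: dirty, but its reads are unchanged (s2 unchanged, d3 unchanged); cached -4 stands.
  d6: dirty, but its reads are unchanged (s2 unchanged, d4 unchanged); cached 8 stands.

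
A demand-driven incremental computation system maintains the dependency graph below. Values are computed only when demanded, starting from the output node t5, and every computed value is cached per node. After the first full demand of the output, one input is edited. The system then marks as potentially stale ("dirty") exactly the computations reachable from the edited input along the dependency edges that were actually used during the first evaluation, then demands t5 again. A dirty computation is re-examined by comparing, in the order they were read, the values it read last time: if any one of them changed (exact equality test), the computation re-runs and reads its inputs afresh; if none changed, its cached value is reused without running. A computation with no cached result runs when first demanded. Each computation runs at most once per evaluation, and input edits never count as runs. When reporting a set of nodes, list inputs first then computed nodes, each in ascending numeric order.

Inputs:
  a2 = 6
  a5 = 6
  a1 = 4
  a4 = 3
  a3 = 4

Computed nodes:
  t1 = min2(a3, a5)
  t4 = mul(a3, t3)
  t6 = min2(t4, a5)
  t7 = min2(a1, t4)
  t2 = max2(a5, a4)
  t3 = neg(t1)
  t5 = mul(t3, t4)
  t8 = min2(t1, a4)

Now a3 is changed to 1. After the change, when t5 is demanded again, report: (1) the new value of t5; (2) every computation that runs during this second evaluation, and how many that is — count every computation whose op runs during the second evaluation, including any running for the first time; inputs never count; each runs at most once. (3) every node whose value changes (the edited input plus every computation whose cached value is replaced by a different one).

First evaluation (everything demanded from the output):
  t1 = min2(4, 6) = 4
  t3 = neg(4) = -4
  t4 = mul(4, -4) = -16
  t5 = mul(-4, -16) = 64

Propagation after the edit:
  t1: runs — a3 4->1; result 1.
  t3: runs — t1 4->1; result -1.
  t4: runs — a3 4->1; t3 -4->-1; result -1.
  t5: runs — t3 -4->-1; t4 -16->-1; result 1.

New value of t5: 1.
Computations that run: t1, t3, t4, t5 — 4 in total.
Values that change: a3, t1, t3, t4, t5.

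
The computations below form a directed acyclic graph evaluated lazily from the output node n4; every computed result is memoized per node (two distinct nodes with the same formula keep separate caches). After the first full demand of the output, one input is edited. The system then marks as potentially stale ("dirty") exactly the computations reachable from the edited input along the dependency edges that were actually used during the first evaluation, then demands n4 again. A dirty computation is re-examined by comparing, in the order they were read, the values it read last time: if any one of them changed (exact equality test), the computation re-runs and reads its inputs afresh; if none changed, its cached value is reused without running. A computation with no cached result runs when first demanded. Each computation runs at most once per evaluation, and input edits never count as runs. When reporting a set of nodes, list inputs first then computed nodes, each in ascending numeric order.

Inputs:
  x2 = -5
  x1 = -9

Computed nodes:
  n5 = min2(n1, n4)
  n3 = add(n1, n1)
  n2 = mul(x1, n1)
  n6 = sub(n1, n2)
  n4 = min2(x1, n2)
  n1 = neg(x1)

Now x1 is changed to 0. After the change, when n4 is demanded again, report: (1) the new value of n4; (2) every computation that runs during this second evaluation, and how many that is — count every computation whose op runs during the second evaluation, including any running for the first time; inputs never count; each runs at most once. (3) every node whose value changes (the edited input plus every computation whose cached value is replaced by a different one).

First demand of the output computes:
  n1 = neg(-9) = 9
  n2 = mul(-9, 9) = -81
  n4 = min2(-9, -81) = -81

After the edit, cleaning proceeds:
  n1: a read changed (x1 -9->0) — executes, giving 0.
  n2: a read changed (x1 -9->0; n1 9->0) — executes, giving 0.
  n4: a read changed (x1 -9->0; n2 -81->0) — executes, giving 0.

Demanding n4 again yields 0.
3 computations run: n1, n2, n4.
The nodes whose values change: x1, n1, n2, n4.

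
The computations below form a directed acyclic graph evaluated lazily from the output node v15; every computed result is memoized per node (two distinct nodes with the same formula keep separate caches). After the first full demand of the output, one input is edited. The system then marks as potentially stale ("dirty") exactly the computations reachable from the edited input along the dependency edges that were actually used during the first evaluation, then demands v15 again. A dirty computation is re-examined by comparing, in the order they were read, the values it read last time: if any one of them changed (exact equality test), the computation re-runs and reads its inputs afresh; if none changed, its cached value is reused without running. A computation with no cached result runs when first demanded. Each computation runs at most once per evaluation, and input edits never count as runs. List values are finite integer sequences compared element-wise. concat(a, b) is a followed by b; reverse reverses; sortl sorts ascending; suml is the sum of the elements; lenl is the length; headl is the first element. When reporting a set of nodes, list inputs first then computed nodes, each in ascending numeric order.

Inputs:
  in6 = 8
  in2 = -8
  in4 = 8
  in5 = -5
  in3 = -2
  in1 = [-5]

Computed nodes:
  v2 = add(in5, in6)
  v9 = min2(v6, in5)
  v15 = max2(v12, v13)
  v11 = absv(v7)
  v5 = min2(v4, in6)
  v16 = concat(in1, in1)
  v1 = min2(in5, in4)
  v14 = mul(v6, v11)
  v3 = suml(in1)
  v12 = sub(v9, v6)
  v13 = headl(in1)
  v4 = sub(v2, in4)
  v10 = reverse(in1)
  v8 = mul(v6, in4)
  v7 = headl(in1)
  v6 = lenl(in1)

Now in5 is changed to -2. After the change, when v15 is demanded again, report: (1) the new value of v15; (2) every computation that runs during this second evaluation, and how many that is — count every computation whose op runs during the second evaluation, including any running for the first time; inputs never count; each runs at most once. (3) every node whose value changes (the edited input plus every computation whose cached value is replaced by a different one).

Demanding v15 again yields -3.
3 computations run: v9, v12, v15.
The nodes whose values change: in5, v9, v12, v15.

First demand of the output computes:
  v6 = lenl([-5]) = 1
  v9 = min2(1, -5) = -5
  v12 = sub(-5, 1) = -6
  v13 = headl([-5]) = -5
  v15 = max2(-6, -5) = -5

After the edit, cleaning proceeds:
  v9: a read changed (in5 -5->-2) — executes, giving -2.
  v12: a read changed (v9 -5->-2) — executes, giving -3.
  v15: a read changed (v12 -6->-3) — executes, giving -3.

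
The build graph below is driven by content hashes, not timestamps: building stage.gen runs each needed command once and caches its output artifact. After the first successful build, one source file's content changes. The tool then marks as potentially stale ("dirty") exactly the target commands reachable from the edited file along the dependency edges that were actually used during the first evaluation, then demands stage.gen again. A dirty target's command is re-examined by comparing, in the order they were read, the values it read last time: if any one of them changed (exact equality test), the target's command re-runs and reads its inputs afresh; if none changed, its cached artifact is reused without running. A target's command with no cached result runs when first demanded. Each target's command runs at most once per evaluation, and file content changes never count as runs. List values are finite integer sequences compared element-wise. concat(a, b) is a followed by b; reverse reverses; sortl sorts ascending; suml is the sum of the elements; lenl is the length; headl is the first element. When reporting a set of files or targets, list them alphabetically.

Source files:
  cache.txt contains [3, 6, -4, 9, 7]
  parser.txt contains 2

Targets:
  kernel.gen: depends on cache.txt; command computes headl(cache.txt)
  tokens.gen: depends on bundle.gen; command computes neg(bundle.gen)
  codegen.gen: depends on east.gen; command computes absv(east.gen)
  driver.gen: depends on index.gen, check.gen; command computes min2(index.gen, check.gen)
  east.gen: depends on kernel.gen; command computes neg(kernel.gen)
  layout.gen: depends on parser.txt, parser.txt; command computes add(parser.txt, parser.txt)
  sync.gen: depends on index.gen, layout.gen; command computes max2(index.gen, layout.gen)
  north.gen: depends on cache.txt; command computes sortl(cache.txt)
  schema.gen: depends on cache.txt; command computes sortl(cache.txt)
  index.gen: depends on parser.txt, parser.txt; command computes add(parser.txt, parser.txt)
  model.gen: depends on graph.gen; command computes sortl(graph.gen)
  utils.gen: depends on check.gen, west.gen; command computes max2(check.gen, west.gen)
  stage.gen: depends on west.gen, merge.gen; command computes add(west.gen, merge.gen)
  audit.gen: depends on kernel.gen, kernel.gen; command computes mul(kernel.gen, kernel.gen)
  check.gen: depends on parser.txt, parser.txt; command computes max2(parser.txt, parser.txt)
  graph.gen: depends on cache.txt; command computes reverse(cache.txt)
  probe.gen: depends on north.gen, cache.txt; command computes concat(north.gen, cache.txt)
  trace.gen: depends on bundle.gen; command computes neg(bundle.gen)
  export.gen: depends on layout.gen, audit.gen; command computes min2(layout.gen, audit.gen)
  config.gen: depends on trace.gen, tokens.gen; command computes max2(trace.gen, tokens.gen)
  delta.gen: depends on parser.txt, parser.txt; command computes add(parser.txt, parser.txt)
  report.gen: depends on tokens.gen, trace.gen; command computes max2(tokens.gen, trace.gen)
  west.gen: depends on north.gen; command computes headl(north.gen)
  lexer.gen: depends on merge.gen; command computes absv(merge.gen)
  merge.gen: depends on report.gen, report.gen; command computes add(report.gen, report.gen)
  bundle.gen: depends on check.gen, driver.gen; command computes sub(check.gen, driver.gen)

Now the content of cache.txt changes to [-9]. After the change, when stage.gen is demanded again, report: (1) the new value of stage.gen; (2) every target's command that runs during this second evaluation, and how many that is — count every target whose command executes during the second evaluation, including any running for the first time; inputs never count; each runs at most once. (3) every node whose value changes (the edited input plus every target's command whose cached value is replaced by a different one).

stage.gen now evaluates to -9.
Run set: north.gen, stage.gen, west.gen (3 run).
Changed values: cache.txt, north.gen, stage.gen, west.gen.

Initial pass — values computed on the first demand:
  check.gen = max2(2, 2) = 2
  index.gen = add(2, 2) = 4
  driver.gen = min2(4, 2) = 2
  bundle.gen = sub(2, 2) = 0
  north.gen = sortl([3, 6, -4, 9, 7]) = [-4, 3, 6, 7, 9]
  tokens.gen = neg(0) = 0
  trace.gen = neg(0) = 0
  report.gen = max2(0, 0) = 0
  merge.gen = add(0, 0) = 0
  west.gen = headl([-4, 3, 6, 7, 9]) = -4
  stage.gen = add(-4, 0) = -4

Second demand — change propagation:
  north.gen: re-runs because cache.txt [3, 6, -4, 9, 7]->[-9]; new result [-9].
  west.gen: re-runs because north.gen [-4, 3, 6, 7, 9]->[-9]; new result -9.
  stage.gen: re-runs because west.gen -4->-9; new result -9.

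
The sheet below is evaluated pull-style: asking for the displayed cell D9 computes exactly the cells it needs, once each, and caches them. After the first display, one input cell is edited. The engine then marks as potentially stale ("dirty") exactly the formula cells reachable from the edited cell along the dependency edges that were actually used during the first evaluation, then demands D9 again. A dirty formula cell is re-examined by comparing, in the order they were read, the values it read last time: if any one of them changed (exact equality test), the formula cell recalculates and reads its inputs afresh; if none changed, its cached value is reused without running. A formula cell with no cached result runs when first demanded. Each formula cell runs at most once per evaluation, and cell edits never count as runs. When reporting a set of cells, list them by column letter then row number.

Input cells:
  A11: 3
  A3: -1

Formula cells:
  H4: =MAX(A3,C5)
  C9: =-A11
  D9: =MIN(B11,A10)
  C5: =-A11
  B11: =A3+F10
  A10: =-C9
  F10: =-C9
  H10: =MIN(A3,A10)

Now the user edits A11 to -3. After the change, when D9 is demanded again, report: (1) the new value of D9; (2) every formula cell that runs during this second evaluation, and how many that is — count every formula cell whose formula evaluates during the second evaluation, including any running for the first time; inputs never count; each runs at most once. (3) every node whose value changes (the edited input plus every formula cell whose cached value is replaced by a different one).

First demand of the output computes:
  C9 = -(3) = -3
  A10 = -(-3) = 3
  F10 = -(-3) = 3
  B11 = -1 + 3 = 2
  D9 = MIN(2, 3) = 2

After the edit, cleaning proceeds:
  C9: a read changed (A11 3->-3) — executes, giving 3.
  A10: a read changed (C9 -3->3) — executes, giving -3.
  F10: a read changed (C9 -3->3) — executes, giving -3.
  B11: a read changed (F10 3->-3) — executes, giving -4.
  D9: a read changed (B11 2->-4; A10 3->-3) — executes, giving -4.

Demanding D9 again yields -4.
5 formula cells run: A10, B11, C9, D9, F10.
The nodes whose values change: A10, A11, B11, C9, D9, F10.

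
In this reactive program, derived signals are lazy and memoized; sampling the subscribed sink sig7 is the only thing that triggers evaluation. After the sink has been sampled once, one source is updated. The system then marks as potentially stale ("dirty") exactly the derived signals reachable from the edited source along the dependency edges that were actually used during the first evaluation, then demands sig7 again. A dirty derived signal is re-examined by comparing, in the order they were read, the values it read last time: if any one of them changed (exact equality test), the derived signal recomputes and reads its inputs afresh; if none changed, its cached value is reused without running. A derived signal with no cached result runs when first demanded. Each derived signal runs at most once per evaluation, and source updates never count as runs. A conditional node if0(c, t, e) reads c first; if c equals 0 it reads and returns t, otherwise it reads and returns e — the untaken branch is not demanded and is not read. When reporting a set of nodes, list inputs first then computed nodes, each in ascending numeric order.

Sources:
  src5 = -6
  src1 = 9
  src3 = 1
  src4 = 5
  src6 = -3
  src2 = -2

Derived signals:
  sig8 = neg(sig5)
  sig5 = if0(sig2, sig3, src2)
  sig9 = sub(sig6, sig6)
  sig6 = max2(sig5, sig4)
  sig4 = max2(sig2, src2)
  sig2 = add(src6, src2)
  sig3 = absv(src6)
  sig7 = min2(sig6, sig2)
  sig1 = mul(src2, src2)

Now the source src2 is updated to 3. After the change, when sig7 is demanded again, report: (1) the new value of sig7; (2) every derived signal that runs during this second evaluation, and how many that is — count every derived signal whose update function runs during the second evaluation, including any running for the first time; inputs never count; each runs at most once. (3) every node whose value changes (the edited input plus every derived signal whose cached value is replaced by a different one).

Demanding sig7 again yields 0.
6 derived signals run: sig2, sig3, sig4, sig5, sig6, sig7.
The nodes whose values change: src2, sig2, sig4, sig5, sig6, sig7.
Note the branch switch — sig3 had no cache and runs now for the first time.

First demand of the output computes:
  sig2 = add(-3, -2) = -5
  sig4 = max2(-5, -2) = -2
  sig5 = if0(sig2=-5 -> else branch src2) = -2
  sig6 = max2(-2, -2) = -2
  sig7 = min2(-2, -5) = -5

After the edit, cleaning proceeds:
  sig2: a read changed (src2 -2->3) — executes, giving 0.
  sig3: had never run; runs now, result 3.
  sig4: a read changed (sig2 -5->0; src2 -2->3) — executes, giving 3.
  sig5: a read changed (sig2 -5->0; src2 -2->3) — executes, giving 3.
  sig6: a read changed (sig5 -2->3; sig4 -2->3) — executes, giving 3.
  sig7: a read changed (sig6 -2->3; sig2 -5->0) — executes, giving 0.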